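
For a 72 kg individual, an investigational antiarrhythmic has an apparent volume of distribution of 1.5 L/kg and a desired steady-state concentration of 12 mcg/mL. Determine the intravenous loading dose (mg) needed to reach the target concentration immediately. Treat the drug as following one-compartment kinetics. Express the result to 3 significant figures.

Total Vd = 1.5 × 72 = 108.0 L
The loading dose fills Vd to the target concentration.
LD = Vd × C = 108.0 × 12.00 = 1296 mg

1300 mg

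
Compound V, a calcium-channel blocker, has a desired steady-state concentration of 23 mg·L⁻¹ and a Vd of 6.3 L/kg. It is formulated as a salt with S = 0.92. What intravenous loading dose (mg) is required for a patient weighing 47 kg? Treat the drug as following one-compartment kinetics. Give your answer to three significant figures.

7400 mg

Total Vd = 6.3 × 47 = 296.1 L
LD = Vd × C / S = 296.1 × 23.00 / 0.92 = 7403 mg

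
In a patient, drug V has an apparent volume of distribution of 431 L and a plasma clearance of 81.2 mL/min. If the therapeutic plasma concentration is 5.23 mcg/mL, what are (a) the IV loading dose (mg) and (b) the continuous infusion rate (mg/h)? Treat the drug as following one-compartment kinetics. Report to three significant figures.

(a) 2250 mg; (b) 25.5 mg/h

Loading dose = Vd × C = 431.0 × 5.23 = 2254 mg
CL = 81.2 mL/min × 60/1000 = 4.872 L/h
Maintenance: replace elimination → rate = CL × Css = 4.872 × 5.23 = 25.48 mg/h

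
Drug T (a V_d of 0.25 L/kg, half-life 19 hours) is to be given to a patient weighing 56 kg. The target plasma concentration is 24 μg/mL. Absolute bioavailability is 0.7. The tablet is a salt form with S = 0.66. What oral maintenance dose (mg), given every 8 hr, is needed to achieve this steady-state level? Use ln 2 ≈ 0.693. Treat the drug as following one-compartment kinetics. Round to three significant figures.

Total Vd = 0.25 × 56 = 14.00 L
k = 0.693/19 = 0.03647 h⁻¹, so CL = k·Vd = 0.03647 × 14.00 = 0.5106 L/h
D = CL × Css × τ / F / S = 0.5106 × 24 × 8 / 0.7 / 0.66 = 212.2 mg

212 mg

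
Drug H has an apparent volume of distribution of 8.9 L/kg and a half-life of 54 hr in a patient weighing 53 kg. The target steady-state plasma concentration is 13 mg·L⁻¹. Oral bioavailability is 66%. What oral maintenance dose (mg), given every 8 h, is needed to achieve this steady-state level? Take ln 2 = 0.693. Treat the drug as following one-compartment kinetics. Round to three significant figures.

Vd(total) = 53 kg × 8.9 L/kg = 471.7 L
k = 0.693/54 = 0.01283 h⁻¹, so CL = k·Vd = 0.01283 × 471.7 = 6.052 L/h
D = CL × Css × τ / F = 6.052 × 13 × 8 / 0.66 = 953.6 mg

954 mg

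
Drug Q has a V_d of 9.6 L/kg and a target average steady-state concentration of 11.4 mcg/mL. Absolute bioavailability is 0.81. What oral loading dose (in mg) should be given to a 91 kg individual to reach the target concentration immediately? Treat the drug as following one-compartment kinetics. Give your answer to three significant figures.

Vd(total) = 91 kg × 9.6 L/kg = 873.6 L
The loading dose fills Vd to the target concentration.
LD = Vd × C / F = 873.6 × 11.40 / 0.81 = 12300 mg

12300 mg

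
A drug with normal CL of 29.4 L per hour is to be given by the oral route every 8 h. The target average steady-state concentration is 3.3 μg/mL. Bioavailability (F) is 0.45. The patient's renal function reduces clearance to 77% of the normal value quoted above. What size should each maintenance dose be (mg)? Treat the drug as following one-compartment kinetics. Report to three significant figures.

1330 mg

Patient clearance = 0.77 × 29.40 = 22.64 L/h
At steady state, dose per interval replaces the amount cleared in that interval: F·D/τ = CL·Css.
D = CL × Css × τ / F = 22.64 × 3.3 × 8 / 0.45 = 1328 mg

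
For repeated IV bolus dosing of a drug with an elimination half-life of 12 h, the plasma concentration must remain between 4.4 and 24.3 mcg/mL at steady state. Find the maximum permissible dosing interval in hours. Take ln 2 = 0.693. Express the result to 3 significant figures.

k = 0.693 / t½ = 0.693 / 12 = 0.05775 h⁻¹
Between IV bolus doses, concentration decays as C = C₀·e^(−kτ), so C_peak/C_trough = e^(kτ).
τ_max = ln(C_peak/C_trough) / k = ln(24.3/4.4) / 0.05775 = 1.709 / 0.05775 = 29.59 h

29.6 h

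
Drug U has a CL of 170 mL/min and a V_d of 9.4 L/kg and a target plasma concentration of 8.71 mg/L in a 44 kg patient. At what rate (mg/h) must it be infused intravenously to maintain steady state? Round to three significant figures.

88.8 mg/h

CL = 170 mL/min = 170 × 0.06 = 10.20 L/h
Rate = CL × Css = 10.20 × 8.71 = 88.84 mg/h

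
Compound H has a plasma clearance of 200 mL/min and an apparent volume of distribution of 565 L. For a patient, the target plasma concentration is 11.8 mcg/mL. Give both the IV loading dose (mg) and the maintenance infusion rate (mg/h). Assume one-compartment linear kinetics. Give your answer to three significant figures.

(a) 6670 mg; (b) 142 mg/h

Loading dose = Vd × C = 565.0 × 11.8 = 6667 mg
Convert clearance: 200 mL/min × 60 min/h ÷ 1000 mL/L = 12.00 L/h
Infusion rate = 12.00 L/h × 11.8 mg/L = 141.6 mg/h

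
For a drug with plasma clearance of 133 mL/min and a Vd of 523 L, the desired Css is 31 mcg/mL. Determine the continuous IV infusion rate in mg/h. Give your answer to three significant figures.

Convert clearance: 133 mL/min × 60 min/h ÷ 1000 mL/L = 7.980 L/h
Infusion rate = CL · Css = 7.980 L/h × 31 mg/L = 247.4 mg/h

247 mg/h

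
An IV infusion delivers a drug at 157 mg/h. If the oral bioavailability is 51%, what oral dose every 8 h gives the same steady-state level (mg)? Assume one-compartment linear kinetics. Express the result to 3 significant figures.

2460 mg

To maintain the same Css, the systemic dosing rate must be unchanged: F·D/τ = infusion rate.
D = rate × τ / F = 157 × 8 / 0.51 = 2463 mg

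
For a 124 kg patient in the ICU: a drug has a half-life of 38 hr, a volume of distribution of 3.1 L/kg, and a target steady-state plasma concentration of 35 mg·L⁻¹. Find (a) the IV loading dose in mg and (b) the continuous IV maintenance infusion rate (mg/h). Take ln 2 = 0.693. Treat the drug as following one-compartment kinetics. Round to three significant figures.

(a) 13500 mg; (b) 245 mg/h

Total Vd = 3.1 × 124 = 384.4 L
LD = Vd × C = 384.4 × 35 = 13450 mg
CL = 0.693 × Vd / t½ = 0.693 × 384.4 / 38 = 7.010 L/h
Infusion rate = CL × Css = 7.010 × 35 = 245.4 mg/h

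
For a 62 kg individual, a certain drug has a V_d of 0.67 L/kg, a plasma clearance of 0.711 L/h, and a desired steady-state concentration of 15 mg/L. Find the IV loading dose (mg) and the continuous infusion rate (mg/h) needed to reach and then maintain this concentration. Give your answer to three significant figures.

(a) 623 mg; (b) 10.7 mg/h

Vd = 0.67 L/kg × 62 kg = 41.54 L
LD = Vd · C_target = 41.54 × 15 = 623.1 mg
Maintenance: replace elimination → rate = CL × Css = 0.7110 × 15 = 10.67 mg/h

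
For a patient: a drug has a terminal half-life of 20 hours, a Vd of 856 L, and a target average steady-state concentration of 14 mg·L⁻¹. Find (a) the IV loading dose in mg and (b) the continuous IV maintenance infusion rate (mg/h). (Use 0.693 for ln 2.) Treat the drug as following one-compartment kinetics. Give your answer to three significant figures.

(a) 12000 mg; (b) 415 mg/h

LD = Vd × C = 856.0 × 14 = 11980 mg
CL = 0.693 × Vd / t½ = 0.693 × 856.0 / 20 = 29.66 L/h
Infusion rate = CL × Css = 29.66 × 14 = 415.2 mg/h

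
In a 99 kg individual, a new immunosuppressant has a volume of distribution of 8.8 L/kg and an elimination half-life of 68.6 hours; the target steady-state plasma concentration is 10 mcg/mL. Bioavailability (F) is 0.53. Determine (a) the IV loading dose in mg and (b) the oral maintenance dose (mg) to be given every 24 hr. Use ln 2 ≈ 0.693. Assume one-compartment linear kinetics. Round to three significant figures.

Vd = 8.8 L/kg × 99 kg = 871.2 L
LD = Vd × C = 871.2 × 10 = 8712 mg
CL = 0.693 × Vd / t½ = 0.693 × 871.2 / 68.6 = 8.801 L/h
D = CL × Css × τ / F = 8.801 × 10 × 24 / 0.53 = 3985 mg

(a) 8710 mg; (b) 3990 mg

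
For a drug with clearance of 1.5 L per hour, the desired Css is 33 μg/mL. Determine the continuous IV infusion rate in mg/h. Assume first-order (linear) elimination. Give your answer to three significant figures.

49.5 mg/h

Infusion rate = CL · Css = 1.500 L/h × 33 mg/L = 49.50 mg/h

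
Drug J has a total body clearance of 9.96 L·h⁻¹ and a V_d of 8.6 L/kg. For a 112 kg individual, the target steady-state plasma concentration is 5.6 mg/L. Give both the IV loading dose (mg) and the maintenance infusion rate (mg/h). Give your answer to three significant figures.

Total Vd = 8.6 × 112 = 963.2 L
LD = Vd · C_target = 963.2 × 5.6 = 5394 mg
Maintenance infusion rate = CL × Css = 9.960 × 5.6 = 55.78 mg/h

(a) 5390 mg; (b) 55.8 mg/h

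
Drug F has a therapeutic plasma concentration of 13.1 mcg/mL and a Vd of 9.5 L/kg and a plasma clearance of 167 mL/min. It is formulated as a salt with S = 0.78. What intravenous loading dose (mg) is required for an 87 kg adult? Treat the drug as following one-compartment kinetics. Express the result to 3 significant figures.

13900 mg

Vd = 9.5 L/kg × 87 kg = 826.5 L
LD is governed by Vd — clearance does not enter the loading-dose calculation.
LD = Vd × C / S = 826.5 × 13.10 / 0.78 = 13880 mg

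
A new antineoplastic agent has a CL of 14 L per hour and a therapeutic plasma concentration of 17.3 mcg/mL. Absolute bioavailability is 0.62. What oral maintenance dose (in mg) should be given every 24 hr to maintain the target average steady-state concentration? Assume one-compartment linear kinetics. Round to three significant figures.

D = CL × Css × τ / F = 14.00 × 17.3 × 24 / 0.62 = 9375 mg

9380 mg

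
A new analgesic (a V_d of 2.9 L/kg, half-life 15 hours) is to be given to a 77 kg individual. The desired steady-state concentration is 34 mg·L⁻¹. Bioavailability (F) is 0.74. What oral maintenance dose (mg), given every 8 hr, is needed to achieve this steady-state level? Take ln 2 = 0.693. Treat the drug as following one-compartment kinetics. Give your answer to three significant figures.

Total Vd = 2.9 × 77 = 223.3 L
k = 0.693/15 = 0.04620 h⁻¹, so CL = k·Vd = 0.04620 × 223.3 = 10.32 L/h
D = CL × Css × τ / F = 10.32 × 34 × 8 / 0.74 = 3793 mg

3790 mg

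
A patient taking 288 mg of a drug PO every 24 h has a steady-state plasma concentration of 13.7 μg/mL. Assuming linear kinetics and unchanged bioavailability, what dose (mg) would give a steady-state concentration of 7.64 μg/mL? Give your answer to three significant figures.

With linear kinetics, Css is proportional to dose rate (D/τ) at fixed clearance.
D₂ = D₁ × (Css,target / Css,current) = 288 × 7.64/13.7 = 160.6 mg

161 mg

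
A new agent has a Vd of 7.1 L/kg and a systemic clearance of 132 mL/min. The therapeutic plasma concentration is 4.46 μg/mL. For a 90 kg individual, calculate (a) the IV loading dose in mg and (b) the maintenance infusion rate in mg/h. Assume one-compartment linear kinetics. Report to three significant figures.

Total Vd = 7.1 × 90 = 639.0 L
Loading: fill Vd to C_target → 639.0 L × 4.46 mg/L = 2850 mg
CL = 132 mL/min = 132 × 0.06 = 7.920 L/h
Infusion rate = 7.920 L/h × 4.46 mg/L = 35.32 mg/h

(a) 2850 mg; (b) 35.3 mg/h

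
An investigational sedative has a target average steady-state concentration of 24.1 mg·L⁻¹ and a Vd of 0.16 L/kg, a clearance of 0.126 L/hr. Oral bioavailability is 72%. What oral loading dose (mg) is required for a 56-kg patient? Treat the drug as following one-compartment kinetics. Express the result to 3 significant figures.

Vd = 0.16 L/kg × 56 kg = 8.960 L
The loading dose fills Vd to the target concentration.
LD = Vd × C / F = 8.960 × 24.10 / 0.72 = 299.9 mg

300 mg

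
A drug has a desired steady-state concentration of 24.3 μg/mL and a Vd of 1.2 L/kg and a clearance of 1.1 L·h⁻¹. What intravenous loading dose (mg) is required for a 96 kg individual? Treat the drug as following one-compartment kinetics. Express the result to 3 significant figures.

Total Vd = 1.2 × 96 = 115.2 L
LD = Vd × C = 115.2 × 24.30 = 2799 mg

2800 mg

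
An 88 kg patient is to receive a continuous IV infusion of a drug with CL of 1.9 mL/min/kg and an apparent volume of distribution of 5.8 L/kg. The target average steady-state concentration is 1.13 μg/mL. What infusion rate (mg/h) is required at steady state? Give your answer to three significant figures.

CL = 1.9 mL/min/kg × 88 kg = 167.2 mL/min = 167.2 × 60/1000 = 10.03 L/h
Infusion rate = CL · Css = 10.03 L/h × 1.13 mg/L = 11.33 mg/h

11.3 mg/h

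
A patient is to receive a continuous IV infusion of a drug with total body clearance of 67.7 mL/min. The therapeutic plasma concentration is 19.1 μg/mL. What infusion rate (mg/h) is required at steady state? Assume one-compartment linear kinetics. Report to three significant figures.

77.6 mg/h

CL = 67.7 mL/min × 60/1000 = 4.062 L/h
At steady state, infusion rate equals elimination rate: rate in = CL × Css.
R₀ = 4.062 × 19.1 = 77.58 mg/h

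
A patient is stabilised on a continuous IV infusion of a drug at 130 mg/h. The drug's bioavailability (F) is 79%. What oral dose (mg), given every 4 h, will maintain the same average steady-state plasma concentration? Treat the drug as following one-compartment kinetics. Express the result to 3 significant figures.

To maintain the same Css, the systemic dosing rate must be unchanged: F·D/τ = infusion rate.
D = rate × τ / F = 130 × 4 / 0.79 = 658.2 mg

658 mg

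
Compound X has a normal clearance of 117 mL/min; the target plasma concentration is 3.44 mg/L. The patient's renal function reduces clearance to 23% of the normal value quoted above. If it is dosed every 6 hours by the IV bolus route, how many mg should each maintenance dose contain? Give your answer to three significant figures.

CL = 117 mL/min = 117 × 0.06 = 7.020 L/h
Patient clearance = 0.23 × 7.020 = 1.615 L/h
At steady state, dose per interval replaces the amount cleared in that interval: D/τ = CL·Css.
D = CL × Css × τ = 1.615 × 3.44 × 6 = 33.33 mg

33.3 mg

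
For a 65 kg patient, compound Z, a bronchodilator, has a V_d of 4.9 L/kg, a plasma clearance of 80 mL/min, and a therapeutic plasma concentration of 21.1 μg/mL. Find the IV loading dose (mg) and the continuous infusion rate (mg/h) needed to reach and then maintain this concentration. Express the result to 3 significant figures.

(a) 6720 mg; (b) 101 mg/h

Vd = 4.9 L/kg × 65 kg = 318.5 L
Loading: fill Vd to C_target → 318.5 L × 21.1 mg/L = 6720 mg
CL = 80 mL/min = 80 × 0.06 = 4.800 L/h
Maintenance: replace elimination → rate = CL × Css = 4.800 × 21.1 = 101.3 mg/h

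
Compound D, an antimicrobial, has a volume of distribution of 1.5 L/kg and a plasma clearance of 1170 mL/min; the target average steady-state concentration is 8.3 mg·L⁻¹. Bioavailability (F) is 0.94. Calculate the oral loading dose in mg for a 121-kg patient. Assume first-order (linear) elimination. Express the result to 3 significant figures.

1600 mg

Vd = 1.5 L/kg × 121 kg = 181.5 L
LD = Vd × C / F = 181.5 × 8.300 / 0.94 = 1603 mg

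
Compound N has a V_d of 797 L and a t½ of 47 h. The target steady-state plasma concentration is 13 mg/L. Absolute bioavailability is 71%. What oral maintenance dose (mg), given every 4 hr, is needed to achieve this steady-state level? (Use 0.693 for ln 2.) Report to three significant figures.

861 mg

CL = 0.693 × Vd / t½ = 0.693 × 797.0 / 47 = 11.75 L/h
D = CL × Css × τ / F = 11.75 × 13 × 4 / 0.71 = 860.6 mg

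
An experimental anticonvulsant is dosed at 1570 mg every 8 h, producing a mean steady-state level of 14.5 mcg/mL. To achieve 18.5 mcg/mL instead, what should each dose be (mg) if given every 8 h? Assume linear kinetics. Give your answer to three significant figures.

2000 mg

For first-order elimination, Css ∝ F·D/(CL·τ); F and CL are unchanged, so Css ∝ D/τ.
D₂ = D₁ × (Css,target / Css,current) = 1570 × 18.5/14.5 = 2003 mg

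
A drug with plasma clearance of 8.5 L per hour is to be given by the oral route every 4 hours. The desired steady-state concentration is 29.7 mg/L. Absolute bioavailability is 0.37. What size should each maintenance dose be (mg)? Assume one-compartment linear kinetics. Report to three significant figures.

At steady state, dose per interval replaces the amount cleared in that interval: F·D/τ = CL·Css.
D = CL × Css × τ / F = 8.500 × 29.7 × 4 / 0.37 = 2729 mg

2730 mg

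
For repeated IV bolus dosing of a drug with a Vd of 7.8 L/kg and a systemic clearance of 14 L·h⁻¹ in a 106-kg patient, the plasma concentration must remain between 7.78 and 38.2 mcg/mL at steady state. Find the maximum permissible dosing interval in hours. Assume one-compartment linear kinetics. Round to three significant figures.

94.0 h

Total Vd = 7.8 × 106 = 826.8 L
k = CL / Vd = 14.00 / 826.8 = 0.01693 h⁻¹
Between IV bolus doses, concentration decays as C = C₀·e^(−kτ), so C_peak/C_trough = e^(kτ).
τ_max = ln(C_peak/C_trough) / k = ln(38.2/7.78) / 0.01693 = 1.591 / 0.01693 = 93.98 h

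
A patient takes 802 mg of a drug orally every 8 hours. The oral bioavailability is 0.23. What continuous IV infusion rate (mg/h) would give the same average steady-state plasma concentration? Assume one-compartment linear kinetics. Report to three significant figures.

Equivalent systemic input: infusion rate = F·D/τ.
Rate = 0.23 × 802 / 8 = 23.06 mg/h

23.1 mg/h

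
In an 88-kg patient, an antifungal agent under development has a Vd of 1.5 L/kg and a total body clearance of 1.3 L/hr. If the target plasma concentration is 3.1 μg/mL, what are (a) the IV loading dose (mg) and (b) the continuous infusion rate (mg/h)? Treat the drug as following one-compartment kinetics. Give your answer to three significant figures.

Vd(total) = 88 kg × 1.5 L/kg = 132.0 L
Loading: fill Vd to C_target → 132.0 L × 3.1 mg/L = 409.2 mg
Infusion rate = 1.300 L/h × 3.1 mg/L = 4.030 mg/h

(a) 409 mg; (b) 4.03 mg/h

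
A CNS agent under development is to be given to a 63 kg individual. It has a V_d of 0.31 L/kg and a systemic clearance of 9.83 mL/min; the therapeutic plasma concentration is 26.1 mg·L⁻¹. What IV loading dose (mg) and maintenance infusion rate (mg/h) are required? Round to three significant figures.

(a) 510 mg; (b) 15.4 mg/h

Vd = 0.31 L/kg × 63 kg = 19.53 L
Loading: fill Vd to C_target → 19.53 L × 26.1 mg/L = 509.7 mg
Convert clearance: 9.83 mL/min × 60 min/h ÷ 1000 mL/L = 0.5898 L/h
Maintenance infusion rate = CL × Css = 0.5898 × 26.1 = 15.39 mg/h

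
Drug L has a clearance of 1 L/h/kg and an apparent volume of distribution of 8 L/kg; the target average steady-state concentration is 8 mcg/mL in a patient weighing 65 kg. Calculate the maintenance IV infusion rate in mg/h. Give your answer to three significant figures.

CL = 1 L/h/kg × 65 kg = 65.00 L/h
Infusion rate = CL · Css = 65.00 L/h × 8 mg/L = 520.0 mg/h

520 mg/h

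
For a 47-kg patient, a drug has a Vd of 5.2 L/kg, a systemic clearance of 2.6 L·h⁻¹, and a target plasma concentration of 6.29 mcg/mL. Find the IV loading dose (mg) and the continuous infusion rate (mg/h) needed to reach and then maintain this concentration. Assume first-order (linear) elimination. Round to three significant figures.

Total Vd = 5.2 × 47 = 244.4 L
LD = Vd · C_target = 244.4 × 6.29 = 1537 mg
Maintenance infusion rate = CL × Css = 2.600 × 6.29 = 16.35 mg/h

(a) 1540 mg; (b) 16.4 mg/h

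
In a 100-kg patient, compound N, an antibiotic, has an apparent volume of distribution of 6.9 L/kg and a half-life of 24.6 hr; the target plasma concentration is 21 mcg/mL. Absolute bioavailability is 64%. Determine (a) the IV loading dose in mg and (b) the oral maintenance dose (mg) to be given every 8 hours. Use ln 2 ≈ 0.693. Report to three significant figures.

Vd = 6.9 L/kg × 100 kg = 690.0 L
LD = Vd × C = 690.0 × 21 = 14490 mg
CL = 0.693 × Vd / t½ = 0.693 × 690.0 / 24.6 = 19.44 L/h
D = CL × Css × τ / F = 19.44 × 21 × 8 / 0.64 = 5103 mg

(a) 14500 mg; (b) 5100 mg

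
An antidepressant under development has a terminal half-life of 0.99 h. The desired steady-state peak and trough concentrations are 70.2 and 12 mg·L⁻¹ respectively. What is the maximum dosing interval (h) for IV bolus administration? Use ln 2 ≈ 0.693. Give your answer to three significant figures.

2.52 h

k = 0.693 / t½ = 0.693 / 0.99 = 0.7000 h⁻¹
Between IV bolus doses, concentration decays as C = C₀·e^(−kτ), so C_peak/C_trough = e^(kτ).
τ_max = ln(C_peak/C_trough) / k = ln(70.2/12) / 0.7000 = 1.766 / 0.7000 = 2.523 h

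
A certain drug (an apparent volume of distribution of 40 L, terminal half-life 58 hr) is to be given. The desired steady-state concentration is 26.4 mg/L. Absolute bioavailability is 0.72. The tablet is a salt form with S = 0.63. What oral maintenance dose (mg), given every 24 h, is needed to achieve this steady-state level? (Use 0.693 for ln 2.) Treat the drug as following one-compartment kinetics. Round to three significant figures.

CL = 0.693 × Vd / t½ = 0.693 × 40.00 / 58 = 0.4779 L/h
D = CL × Css × τ / F / S = 0.4779 × 26.4 × 24 / 0.72 / 0.63 = 667.5 mg

668 mg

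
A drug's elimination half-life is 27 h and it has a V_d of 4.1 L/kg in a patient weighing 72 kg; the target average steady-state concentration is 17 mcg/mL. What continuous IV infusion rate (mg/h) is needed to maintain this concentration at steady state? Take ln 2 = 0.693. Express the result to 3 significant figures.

Vd = 4.1 L/kg × 72 kg = 295.2 L
k = 0.693/27 = 0.02567 h⁻¹, so CL = k·Vd = 0.02567 × 295.2 = 7.578 L/h
Infusion rate = CL × Css = 7.578 × 17 = 128.8 mg/h

129 mg/h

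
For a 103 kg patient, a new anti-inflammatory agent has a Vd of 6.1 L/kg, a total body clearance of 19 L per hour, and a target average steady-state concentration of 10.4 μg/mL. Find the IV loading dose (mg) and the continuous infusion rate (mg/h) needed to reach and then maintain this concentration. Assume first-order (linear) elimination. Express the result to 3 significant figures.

Vd = 6.1 L/kg × 103 kg = 628.3 L
LD = Vd · C_target = 628.3 × 10.4 = 6534 mg
Maintenance infusion rate = CL × Css = 19.00 × 10.4 = 197.6 mg/h

(a) 6530 mg; (b) 198 mg/h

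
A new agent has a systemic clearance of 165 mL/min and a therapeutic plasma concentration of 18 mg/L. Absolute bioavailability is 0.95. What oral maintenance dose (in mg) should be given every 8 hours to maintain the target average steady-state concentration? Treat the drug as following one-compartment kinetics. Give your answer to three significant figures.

CL = 165 mL/min × 60/1000 = 9.900 L/h
D = CL × Css × τ / F = 9.900 × 18 × 8 / 0.95 = 1501 mg

1500 mg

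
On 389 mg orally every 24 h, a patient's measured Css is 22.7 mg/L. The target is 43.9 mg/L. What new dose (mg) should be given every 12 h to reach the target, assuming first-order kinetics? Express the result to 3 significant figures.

For first-order elimination, Css ∝ F·D/(CL·τ); F and CL are unchanged, so Css ∝ D/τ.
D₂ = D₁ × (Css,target / Css,current) × (τ₂/τ₁) = 389 × (43.9/22.7) × (12/24) = 376.1 mg

376 mg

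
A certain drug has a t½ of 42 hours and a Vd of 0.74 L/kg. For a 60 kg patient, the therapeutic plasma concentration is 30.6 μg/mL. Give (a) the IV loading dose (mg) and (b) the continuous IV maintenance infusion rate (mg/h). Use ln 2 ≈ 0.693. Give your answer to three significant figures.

Total Vd = 0.74 × 60 = 44.40 L
LD = Vd × C = 44.40 × 30.6 = 1359 mg
CL = 0.693 × Vd / t½ = 0.693 × 44.40 / 42 = 0.7326 L/h
Infusion rate = CL × Css = 0.7326 × 30.6 = 22.42 mg/h

(a) 1360 mg; (b) 22.4 mg/h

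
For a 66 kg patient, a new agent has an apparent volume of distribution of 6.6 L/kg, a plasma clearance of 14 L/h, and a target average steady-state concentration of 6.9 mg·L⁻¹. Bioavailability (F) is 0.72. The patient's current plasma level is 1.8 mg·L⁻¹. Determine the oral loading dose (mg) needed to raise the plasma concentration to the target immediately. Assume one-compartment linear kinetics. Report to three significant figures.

3090 mg

Total Vd = 6.6 × 66 = 435.6 L
Concentration deficit ΔC = 6.9 − 1.8 = 5.100 mg/L
LD = Vd × ΔC / F = 435.6 × 5.100 / 0.72 = 3086 mg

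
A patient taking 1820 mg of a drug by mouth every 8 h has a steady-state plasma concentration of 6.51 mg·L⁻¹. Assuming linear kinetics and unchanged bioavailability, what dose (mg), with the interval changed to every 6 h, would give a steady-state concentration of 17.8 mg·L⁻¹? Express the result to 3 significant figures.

3730 mg

For first-order elimination, Css ∝ F·D/(CL·τ); F and CL are unchanged, so Css ∝ D/τ.
D₂ = D₁ × (Css,target / Css,current) × (τ₂/τ₁) = 1820 × (17.8/6.51) × (6/8) = 3732 mg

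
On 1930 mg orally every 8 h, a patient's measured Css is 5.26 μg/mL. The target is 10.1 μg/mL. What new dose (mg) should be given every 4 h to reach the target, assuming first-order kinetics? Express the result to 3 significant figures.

1850 mg

For first-order elimination, Css ∝ F·D/(CL·τ); F and CL are unchanged, so Css ∝ D/τ.
D₂ = D₁ × (Css,target / Css,current) × (τ₂/τ₁) = 1930 × (10.1/5.26) × (4/8) = 1853 mg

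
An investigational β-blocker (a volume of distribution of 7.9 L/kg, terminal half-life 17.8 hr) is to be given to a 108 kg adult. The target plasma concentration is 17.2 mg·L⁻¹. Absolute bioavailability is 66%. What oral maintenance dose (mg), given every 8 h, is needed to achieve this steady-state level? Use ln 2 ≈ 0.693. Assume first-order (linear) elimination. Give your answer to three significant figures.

6930 mg

Total Vd = 7.9 × 108 = 853.2 L
CL = 0.693 × Vd / t½ = 0.693 × 853.2 / 17.8 = 33.22 L/h
D = CL × Css × τ / F = 33.22 × 17.2 × 8 / 0.66 = 6926 mg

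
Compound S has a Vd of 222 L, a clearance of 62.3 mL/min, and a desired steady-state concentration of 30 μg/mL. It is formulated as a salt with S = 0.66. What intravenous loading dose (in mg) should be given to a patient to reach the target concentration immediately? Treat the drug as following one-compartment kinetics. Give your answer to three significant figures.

10100 mg

LD = Vd × C / S = 222.0 × 30.00 / 0.66 = 10090 mg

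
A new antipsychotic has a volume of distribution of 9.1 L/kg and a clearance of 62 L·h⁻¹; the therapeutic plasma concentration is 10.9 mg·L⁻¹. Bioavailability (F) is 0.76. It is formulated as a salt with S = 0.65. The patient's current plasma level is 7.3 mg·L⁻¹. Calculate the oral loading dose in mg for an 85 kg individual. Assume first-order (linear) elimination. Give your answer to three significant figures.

5640 mg

Vd(total) = 85 kg × 9.1 L/kg = 773.5 L
Concentration deficit ΔC = 10.9 − 7.3 = 3.600 mg/L
LD = Vd × ΔC / F / S = 773.5 × 3.600 / 0.76 / 0.65 = 5637 mg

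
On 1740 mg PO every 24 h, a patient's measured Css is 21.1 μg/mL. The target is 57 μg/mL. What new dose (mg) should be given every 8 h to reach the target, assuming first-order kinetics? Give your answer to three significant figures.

1570 mg

For first-order elimination, Css ∝ F·D/(CL·τ); F and CL are unchanged, so Css ∝ D/τ.
D₂ = D₁ × (Css,target / Css,current) × (τ₂/τ₁) = 1740 × (57/21.1) × (8/24) = 1567 mg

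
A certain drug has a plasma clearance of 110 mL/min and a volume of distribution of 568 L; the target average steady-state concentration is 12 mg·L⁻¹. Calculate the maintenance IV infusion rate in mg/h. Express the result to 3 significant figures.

Convert clearance: 110 mL/min × 60 min/h ÷ 1000 mL/L = 6.600 L/h
Infusion rate = CL · Css = 6.600 L/h × 12 mg/L = 79.20 mg/h

79.2 mg/h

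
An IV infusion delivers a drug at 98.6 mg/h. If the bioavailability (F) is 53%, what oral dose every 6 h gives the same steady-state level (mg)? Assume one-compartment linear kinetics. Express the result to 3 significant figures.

1120 mg

To maintain the same Css, the systemic dosing rate must be unchanged: F·D/τ = infusion rate.
D = rate × τ / F = 98.6 × 6 / 0.53 = 1116 mg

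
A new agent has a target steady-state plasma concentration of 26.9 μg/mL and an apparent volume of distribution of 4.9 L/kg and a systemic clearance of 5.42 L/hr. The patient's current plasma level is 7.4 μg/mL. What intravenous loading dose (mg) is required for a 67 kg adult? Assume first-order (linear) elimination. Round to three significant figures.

6400 mg

Vd = 4.9 L/kg × 67 kg = 328.3 L
Concentration deficit ΔC = 26.9 − 7.4 = 19.50 mg/L
LD = Vd × ΔC = 328.3 × 19.50 = 6402 mg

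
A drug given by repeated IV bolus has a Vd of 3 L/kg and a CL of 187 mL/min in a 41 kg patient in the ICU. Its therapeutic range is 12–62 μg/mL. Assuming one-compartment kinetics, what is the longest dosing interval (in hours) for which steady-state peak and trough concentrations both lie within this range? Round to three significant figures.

18.0 h

Vd(total) = 41 kg × 3 L/kg = 123.0 L
Convert clearance: 187 mL/min × 60 min/h ÷ 1000 mL/L = 11.22 L/h
k = CL / Vd = 11.22 / 123.0 = 0.09122 h⁻¹
Between IV bolus doses, concentration decays as C = C₀·e^(−kτ), so C_peak/C_trough = e^(kτ).
τ_max = ln(C_peak/C_trough) / k = ln(62/12) / 0.09122 = 1.642 / 0.09122 = 18.00 h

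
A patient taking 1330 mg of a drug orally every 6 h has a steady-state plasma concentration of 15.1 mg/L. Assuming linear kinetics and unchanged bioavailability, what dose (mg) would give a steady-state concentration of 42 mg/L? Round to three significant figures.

With linear kinetics, Css is proportional to dose rate (D/τ) at fixed clearance.
D₂ = D₁ × (Css,target / Css,current) = 1330 × 42/15.1 = 3699 mg

3700 mg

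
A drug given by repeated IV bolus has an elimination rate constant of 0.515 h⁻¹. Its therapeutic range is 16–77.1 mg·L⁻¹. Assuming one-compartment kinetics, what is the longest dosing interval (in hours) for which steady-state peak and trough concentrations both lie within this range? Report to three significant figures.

Between IV bolus doses, concentration decays as C = C₀·e^(−kτ), so C_peak/C_trough = e^(kτ).
τ_max = ln(C_peak/C_trough) / k = ln(77.1/16) / 0.5150 = 1.573 / 0.5150 = 3.054 h

3.05 h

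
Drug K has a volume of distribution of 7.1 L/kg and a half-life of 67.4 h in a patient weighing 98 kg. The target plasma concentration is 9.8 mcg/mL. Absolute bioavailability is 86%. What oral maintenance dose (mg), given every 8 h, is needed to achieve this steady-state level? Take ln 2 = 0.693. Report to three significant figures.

Vd(total) = 98 kg × 7.1 L/kg = 695.8 L
CL = 0.693 × Vd / t½ = 0.693 × 695.8 / 67.4 = 7.154 L/h
D = CL × Css × τ / F = 7.154 × 9.8 × 8 / 0.86 = 652.2 mg

652 mg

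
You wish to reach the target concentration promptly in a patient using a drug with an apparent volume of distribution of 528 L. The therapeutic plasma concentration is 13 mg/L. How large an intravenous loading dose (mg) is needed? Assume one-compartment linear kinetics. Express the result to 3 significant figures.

LD = Vd × C = 528.0 × 13.00 = 6864 mg

6860 mg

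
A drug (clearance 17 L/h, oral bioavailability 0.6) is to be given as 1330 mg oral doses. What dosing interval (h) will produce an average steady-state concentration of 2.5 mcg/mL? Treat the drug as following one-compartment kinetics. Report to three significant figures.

F·D/τ = CL·Css → τ = F·D / (CL·Css).
τ = 0.6 × 1330 / (17 × 2.5) = 18.78 h

18.8 h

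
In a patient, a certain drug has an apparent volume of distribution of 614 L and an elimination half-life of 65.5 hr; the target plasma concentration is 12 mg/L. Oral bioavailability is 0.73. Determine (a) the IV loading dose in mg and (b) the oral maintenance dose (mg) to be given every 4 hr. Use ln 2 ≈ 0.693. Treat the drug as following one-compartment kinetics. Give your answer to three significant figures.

LD = Vd × C = 614.0 × 12 = 7368 mg
CL = 0.693 × Vd / t½ = 0.693 × 614.0 / 65.5 = 6.496 L/h
D = CL × Css × τ / F = 6.496 × 12 × 4 / 0.73 = 427.1 mg

(a) 7370 mg; (b) 427 mg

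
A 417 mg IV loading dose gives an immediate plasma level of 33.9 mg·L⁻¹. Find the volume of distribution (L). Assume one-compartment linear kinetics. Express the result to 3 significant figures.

12.3 L

Immediately after an IV bolus, C₀ = Dose / Vd, so Vd = Dose / C₀.
Vd = 417 / 33.9 = 12.30 L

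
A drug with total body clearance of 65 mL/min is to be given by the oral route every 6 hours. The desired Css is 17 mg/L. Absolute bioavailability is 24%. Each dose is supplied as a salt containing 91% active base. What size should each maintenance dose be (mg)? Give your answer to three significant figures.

1820 mg

CL = 65 mL/min = 65 × 0.06 = 3.900 L/h
D = CL × Css × τ / F / S = 3.900 × 17 × 6 / 0.24 / 0.91 = 1821 mg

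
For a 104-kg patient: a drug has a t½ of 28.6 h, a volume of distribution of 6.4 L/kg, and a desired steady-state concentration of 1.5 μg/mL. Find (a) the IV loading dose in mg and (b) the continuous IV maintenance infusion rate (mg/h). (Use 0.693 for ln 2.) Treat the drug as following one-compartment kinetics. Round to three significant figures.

Vd(total) = 104 kg × 6.4 L/kg = 665.6 L
LD = Vd × C = 665.6 × 1.5 = 998.4 mg
CL = 0.693 × Vd / t½ = 0.693 × 665.6 / 28.6 = 16.13 L/h
Infusion rate = CL × Css = 16.13 × 1.5 = 24.20 mg/h

(a) 998 mg; (b) 24.2 mg/h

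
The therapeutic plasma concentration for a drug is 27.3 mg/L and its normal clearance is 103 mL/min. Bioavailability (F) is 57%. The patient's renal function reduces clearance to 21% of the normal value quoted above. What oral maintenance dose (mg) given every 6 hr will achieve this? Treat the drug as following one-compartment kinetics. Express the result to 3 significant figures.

373 mg

CL = 103 mL/min × 60/1000 = 6.180 L/h
Patient clearance = 0.21 × 6.180 = 1.298 L/h
D = CL × Css × τ / F = 1.298 × 27.3 × 6 / 0.57 = 373.0 mg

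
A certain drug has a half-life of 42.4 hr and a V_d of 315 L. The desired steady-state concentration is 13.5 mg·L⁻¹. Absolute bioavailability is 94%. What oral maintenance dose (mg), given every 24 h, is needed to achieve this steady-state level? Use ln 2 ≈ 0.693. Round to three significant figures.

1770 mg

CL = 0.693 × Vd / t½ = 0.693 × 315.0 / 42.4 = 5.148 L/h
D = CL × Css × τ / F = 5.148 × 13.5 × 24 / 0.94 = 1774 mg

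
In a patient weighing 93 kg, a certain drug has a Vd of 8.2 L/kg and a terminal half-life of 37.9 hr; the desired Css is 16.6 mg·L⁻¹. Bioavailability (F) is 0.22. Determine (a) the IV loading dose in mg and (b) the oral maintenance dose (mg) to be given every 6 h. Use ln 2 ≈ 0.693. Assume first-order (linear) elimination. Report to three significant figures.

(a) 12700 mg; (b) 6310 mg

Vd = 8.2 L/kg × 93 kg = 762.6 L
LD = Vd × C = 762.6 × 16.6 = 12660 mg
CL = 0.693 × Vd / t½ = 0.693 × 762.6 / 37.9 = 13.94 L/h
D = CL × Css × τ / F = 13.94 × 16.6 × 6 / 0.22 = 6311 mg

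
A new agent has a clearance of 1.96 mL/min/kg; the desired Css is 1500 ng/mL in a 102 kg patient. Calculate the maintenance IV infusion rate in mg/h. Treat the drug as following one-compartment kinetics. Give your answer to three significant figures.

CL = 1.96 mL/min/kg × 102 kg = 199.9 mL/min = 199.9 × 60/1000 = 11.99 L/h
C = 1500 ng/mL = 1.500 mg/L
Infusion rate = CL · Css = 11.99 L/h × 1.5 mg/L = 17.99 mg/h

18.0 mg/h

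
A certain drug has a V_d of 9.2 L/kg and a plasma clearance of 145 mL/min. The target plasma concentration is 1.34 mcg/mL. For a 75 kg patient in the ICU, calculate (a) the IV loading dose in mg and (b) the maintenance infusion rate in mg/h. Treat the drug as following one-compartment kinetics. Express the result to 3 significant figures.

Vd(total) = 75 kg × 9.2 L/kg = 690.0 L
LD = Vd · C_target = 690.0 × 1.34 = 924.6 mg
CL = 145 mL/min × 60/1000 = 8.700 L/h
Maintenance infusion rate = CL × Css = 8.700 × 1.34 = 11.66 mg/h

(a) 925 mg; (b) 11.7 mg/h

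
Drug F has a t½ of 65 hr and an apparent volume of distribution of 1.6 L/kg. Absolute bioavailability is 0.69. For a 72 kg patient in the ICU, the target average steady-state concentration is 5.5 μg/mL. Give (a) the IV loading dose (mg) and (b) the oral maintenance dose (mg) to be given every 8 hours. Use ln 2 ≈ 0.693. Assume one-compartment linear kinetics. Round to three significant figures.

(a) 634 mg; (b) 78.3 mg

Vd(total) = 72 kg × 1.6 L/kg = 115.2 L
LD = Vd × C = 115.2 × 5.5 = 633.6 mg
CL = 0.693 × Vd / t½ = 0.693 × 115.2 / 65 = 1.228 L/h
D = CL × Css × τ / F = 1.228 × 5.5 × 8 / 0.69 = 78.31 mg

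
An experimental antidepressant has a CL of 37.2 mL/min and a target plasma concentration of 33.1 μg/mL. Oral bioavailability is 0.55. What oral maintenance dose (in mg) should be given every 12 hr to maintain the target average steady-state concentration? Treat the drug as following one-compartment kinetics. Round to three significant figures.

1610 mg

CL = 37.2 mL/min = 37.2 × 0.06 = 2.232 L/h
D = CL × Css × τ / F = 2.232 × 33.1 × 12 / 0.55 = 1612 mg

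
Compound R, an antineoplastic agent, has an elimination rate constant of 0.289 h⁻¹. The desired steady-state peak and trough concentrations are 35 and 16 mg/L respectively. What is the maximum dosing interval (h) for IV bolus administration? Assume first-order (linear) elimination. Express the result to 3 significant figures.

Between IV bolus doses, concentration decays as C = C₀·e^(−kτ), so C_peak/C_trough = e^(kτ).
τ_max = ln(C_peak/C_trough) / k = ln(35/16) / 0.2890 = 0.7828 / 0.2890 = 2.709 h

2.71 h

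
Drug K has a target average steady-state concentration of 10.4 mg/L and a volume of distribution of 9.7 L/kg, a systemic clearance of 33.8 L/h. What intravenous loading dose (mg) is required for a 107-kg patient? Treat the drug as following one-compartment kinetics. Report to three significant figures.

10800 mg

Vd(total) = 107 kg × 9.7 L/kg = 1038 L
LD = Vd × C = 1038 × 10.40 = 10800 mg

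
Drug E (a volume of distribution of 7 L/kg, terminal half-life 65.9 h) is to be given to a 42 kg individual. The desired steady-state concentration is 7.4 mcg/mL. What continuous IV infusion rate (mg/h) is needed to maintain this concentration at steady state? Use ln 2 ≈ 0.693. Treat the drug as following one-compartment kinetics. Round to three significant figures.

22.9 mg/h

Vd(total) = 42 kg × 7 L/kg = 294.0 L
CL = 0.693 × Vd / t½ = 0.693 × 294.0 / 65.9 = 3.092 L/h
Infusion rate = CL × Css = 3.092 × 7.4 = 22.88 mg/h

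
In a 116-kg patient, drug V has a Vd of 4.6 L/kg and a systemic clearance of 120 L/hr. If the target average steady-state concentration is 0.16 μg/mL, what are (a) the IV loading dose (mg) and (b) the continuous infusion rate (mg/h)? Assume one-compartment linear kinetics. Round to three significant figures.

Vd = 4.6 L/kg × 116 kg = 533.6 L
Loading dose = Vd × C = 533.6 × 0.16 = 85.38 mg
Maintenance infusion rate = CL × Css = 120.0 × 0.16 = 19.20 mg/h

(a) 85.4 mg; (b) 19.2 mg/h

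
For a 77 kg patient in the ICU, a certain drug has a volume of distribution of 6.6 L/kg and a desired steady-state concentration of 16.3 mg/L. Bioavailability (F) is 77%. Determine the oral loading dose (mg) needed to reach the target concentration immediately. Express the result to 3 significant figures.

Vd(total) = 77 kg × 6.6 L/kg = 508.2 L
The loading dose fills Vd to the target concentration.
LD = Vd × C / F = 508.2 × 16.30 / 0.77 = 10760 mg

10800 mg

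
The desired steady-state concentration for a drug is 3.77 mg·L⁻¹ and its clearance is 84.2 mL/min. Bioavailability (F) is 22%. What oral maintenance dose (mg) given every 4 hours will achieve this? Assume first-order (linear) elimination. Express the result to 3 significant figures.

346 mg

CL = 84.2 mL/min × 60/1000 = 5.052 L/h
D = CL × Css × τ / F = 5.052 × 3.77 × 4 / 0.22 = 346.3 mg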